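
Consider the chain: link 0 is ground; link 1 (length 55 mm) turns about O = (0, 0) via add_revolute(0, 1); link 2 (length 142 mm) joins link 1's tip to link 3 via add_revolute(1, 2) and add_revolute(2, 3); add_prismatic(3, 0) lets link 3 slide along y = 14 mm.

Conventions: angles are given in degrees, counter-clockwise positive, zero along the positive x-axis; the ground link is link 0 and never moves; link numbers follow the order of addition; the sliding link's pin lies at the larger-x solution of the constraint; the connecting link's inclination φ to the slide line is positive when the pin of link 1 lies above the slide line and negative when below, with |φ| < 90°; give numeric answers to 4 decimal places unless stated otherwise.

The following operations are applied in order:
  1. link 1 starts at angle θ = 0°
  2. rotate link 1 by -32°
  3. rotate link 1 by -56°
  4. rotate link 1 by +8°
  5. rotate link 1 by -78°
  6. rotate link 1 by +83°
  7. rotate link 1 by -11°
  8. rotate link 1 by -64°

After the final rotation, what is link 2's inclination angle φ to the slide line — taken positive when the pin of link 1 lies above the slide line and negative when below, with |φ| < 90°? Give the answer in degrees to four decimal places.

geometry: r = 55 mm, L = 142 mm, e = 14 mm; θ starts at 0°
rotate link 1 by -32°: θ ← 0° -32° = -32°
rotate link 1 by -56°: θ ← -32° -56° = -88°
rotate link 1 by +8°: θ ← -88° +8° = -80°
rotate link 1 by -78°: θ ← -80° -78° = -158°
rotate link 1 by +83°: θ ← -158° +83° = -75°
rotate link 1 by -11°: θ ← -75° -11° = -86°
rotate link 1 by -64°: θ ← -86° -64° = -150°
h = r sin θ − e = -27.500000 − 14 = -41.500000
sin φ = h / L = -41.500000 / 142 = -0.29225352
φ = arcsin(-0.29225352) = -16.992919°

-16.9929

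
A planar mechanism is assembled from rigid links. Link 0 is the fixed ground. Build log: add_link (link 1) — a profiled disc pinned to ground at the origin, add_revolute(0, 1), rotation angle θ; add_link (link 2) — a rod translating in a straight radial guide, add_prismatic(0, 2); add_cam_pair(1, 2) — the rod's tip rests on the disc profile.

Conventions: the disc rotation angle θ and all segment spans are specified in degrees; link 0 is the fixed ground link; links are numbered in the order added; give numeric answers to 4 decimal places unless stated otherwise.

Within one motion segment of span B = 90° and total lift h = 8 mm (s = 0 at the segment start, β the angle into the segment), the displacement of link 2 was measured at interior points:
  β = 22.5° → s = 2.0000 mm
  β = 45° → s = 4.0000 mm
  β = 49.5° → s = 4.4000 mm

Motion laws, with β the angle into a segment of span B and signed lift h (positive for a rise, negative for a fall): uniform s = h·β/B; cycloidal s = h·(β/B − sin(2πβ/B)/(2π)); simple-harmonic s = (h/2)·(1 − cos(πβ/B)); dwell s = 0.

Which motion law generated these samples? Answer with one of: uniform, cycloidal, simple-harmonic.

candidates at β/B = r: uniform s = h·r (linear in β); cycloidal s = h·(r − sin(2πr)/(2π)); simple-harmonic s = (h/2)(1 − cos(πr))
β=22.5°: printed 2.0000 | uniform 2.0000, cycloidal 0.7268, simple-harmonic 1.1716
β=45°: printed 4.0000 | uniform 4.0000, cycloidal 4.0000, simple-harmonic 4.0000
β=49.5°: printed 4.4000 | uniform 4.4000, cycloidal 4.7935, simple-harmonic 4.6257
only one law matches every sample → uniform

uniform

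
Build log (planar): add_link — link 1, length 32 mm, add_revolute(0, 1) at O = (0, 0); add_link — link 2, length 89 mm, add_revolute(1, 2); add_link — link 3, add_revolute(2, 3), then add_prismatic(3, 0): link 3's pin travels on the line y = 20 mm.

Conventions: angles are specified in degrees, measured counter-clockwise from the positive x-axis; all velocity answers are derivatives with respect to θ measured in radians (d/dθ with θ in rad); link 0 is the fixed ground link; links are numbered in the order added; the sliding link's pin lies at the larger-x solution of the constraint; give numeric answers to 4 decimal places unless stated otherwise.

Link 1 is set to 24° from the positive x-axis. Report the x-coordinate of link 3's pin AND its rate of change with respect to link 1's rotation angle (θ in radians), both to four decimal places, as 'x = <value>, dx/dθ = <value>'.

geometry: r = 32 mm, L = 89 mm, e = 20 mm
crank pin P = (r cos θ, r sin θ) = (29.233455, 13.015573)
h = r sin θ − e = 13.015573 − 20 = -6.984427
x = r cos θ + √(L² − h²) = 29.233455 + 88.725519 = 117.958974
dx/dθ = −r sin θ − h·r cos θ/√(L² − h²) (θ in radians; h = -6.984427) = -10.714330

x = 117.9590, dx/dθ = -10.7143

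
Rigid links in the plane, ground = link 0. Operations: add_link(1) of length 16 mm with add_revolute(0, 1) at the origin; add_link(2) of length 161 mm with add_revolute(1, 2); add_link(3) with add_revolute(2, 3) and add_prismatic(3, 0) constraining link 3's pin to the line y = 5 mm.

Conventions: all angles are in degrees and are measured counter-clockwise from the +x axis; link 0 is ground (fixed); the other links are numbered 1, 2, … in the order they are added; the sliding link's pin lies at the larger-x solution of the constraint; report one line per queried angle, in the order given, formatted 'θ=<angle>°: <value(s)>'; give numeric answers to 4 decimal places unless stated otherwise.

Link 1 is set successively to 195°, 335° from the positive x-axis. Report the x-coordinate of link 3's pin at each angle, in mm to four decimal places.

geometry: r = 16 mm, L = 161 mm, e = 5 mm
θ=195°: crank pin P = (r cos θ, r sin θ) = (-15.454813, -4.141105)
θ=195°: h = r sin θ − e = -4.141105 − 5 = -9.141105
θ=195°: x = r cos θ + √(L² − h²) = -15.454813 + 160.740288 = 145.285475
θ=335°: crank pin P = (r cos θ, r sin θ) = (14.500925, -6.761892)
θ=335°: h = r sin θ − e = -6.761892 − 5 = -11.761892
θ=335°: x = r cos θ + √(L² − h²) = 14.500925 + 160.569791 = 175.070716

θ=195°: 145.2855
θ=335°: 175.0707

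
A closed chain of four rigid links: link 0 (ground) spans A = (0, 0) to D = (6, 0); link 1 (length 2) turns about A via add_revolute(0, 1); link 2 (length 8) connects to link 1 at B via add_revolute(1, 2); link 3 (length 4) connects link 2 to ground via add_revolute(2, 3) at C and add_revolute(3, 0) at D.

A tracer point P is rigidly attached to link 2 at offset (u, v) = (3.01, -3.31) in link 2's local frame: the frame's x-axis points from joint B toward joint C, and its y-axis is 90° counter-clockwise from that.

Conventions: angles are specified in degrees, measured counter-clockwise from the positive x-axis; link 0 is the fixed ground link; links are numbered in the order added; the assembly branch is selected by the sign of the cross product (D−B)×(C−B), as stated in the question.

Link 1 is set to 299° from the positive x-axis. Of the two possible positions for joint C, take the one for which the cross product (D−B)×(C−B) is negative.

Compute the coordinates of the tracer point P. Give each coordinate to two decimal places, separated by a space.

A=(0,0), D=(6.00,0)
B = A + 2.00·(cos299°, sin299°) = (0.9696, -1.7492)
|BD| = 5.3258
circle(B,8.00) ∩ circle(D,4.00): a=7.1693, h=3.5499
  candidates: C₊=(6.5752,3.9584) cross=18.906; C₋=(8.9071,-2.7475) cross=-18.906
  branch - wants cross < 0 → take C=(8.9071,-2.7475) (cross=-18.906)
ex = (C−B)/|BC| = (0.9922,-0.1248); ey = (0.1248,0.9922)
P = B + 3.01·ex + -3.31·ey = (3.5431,-5.4090)

3.54 -5.41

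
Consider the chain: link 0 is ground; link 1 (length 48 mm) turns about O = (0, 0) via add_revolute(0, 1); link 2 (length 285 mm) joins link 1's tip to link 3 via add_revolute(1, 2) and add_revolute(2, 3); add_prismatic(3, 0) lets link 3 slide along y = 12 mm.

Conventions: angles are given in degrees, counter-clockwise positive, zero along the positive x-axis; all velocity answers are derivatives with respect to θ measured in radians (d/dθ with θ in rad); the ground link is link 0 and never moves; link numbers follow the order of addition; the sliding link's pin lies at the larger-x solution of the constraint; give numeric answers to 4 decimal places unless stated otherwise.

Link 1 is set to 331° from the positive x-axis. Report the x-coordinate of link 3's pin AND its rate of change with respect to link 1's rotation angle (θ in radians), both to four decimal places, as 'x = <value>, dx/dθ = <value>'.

geometry: r = 48 mm, L = 285 mm, e = 12 mm
crank pin P = (r cos θ, r sin θ) = (41.981746, -23.270862)
h = r sin θ − e = -23.270862 − 12 = -35.270862
x = r cos θ + √(L² − h²) = 41.981746 + 282.809063 = 324.790809
dx/dθ = −r sin θ − h·r cos θ/√(L² − h²) (θ in radians; h = -35.270862) = 28.506664

x = 324.7908, dx/dθ = 28.5067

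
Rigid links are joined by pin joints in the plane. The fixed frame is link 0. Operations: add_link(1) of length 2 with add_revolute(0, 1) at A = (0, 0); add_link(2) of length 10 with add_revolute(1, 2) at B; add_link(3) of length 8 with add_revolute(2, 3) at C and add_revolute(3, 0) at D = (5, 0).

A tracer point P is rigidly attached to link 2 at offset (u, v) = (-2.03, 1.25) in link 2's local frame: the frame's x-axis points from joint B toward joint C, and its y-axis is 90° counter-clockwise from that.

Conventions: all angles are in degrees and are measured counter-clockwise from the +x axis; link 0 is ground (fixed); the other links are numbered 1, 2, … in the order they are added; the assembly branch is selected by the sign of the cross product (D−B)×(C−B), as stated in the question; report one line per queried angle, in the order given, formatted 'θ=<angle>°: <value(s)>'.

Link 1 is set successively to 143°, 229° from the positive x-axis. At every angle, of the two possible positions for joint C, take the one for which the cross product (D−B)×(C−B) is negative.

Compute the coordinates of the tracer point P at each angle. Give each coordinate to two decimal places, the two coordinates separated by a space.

A=(0,0), D=(5.00,0)
θ=143°: B = A + 2.00·(cos143°, sin143°) = (-1.5973, 1.2036)
θ=143°: |BD| = 6.7062
θ=143°: circle(B,10.00) ∩ circle(D,8.00): a=6.0372, h=7.9720
θ=143°:   candidates: C₊=(5.7727,7.9626) cross=53.461; C₋=(2.9111,-7.7225) cross=-53.461
θ=143°:   branch - wants cross < 0 → take C=(2.9111,-7.7225) (cross=-53.461)
θ=143°: ex = (C−B)/|BC| = (0.4508,-0.8926); ey = (0.8926,0.4508)
θ=143°: P = B + -2.03·ex + 1.25·ey = (-1.3967,3.5792)
θ=229°: B = A + 2.00·(cos229°, sin229°) = (-1.3121, -1.5094)
θ=229°: |BD| = 6.4901
θ=229°: circle(B,10.00) ∩ circle(D,8.00): a=6.0185, h=7.9861
θ=229°:   candidates: C₊=(2.6840,7.6574) cross=51.830; C₋=(6.3987,-7.8768) cross=-51.830
θ=229°:   branch - wants cross < 0 → take C=(6.3987,-7.8768) (cross=-51.830)
θ=229°: ex = (C−B)/|BC| = (0.7711,-0.6367); ey = (0.6367,0.7711)
θ=229°: P = B + -2.03·ex + 1.25·ey = (-2.0815,0.7470)

θ=143°: -1.40 3.58
θ=229°: -2.08 0.75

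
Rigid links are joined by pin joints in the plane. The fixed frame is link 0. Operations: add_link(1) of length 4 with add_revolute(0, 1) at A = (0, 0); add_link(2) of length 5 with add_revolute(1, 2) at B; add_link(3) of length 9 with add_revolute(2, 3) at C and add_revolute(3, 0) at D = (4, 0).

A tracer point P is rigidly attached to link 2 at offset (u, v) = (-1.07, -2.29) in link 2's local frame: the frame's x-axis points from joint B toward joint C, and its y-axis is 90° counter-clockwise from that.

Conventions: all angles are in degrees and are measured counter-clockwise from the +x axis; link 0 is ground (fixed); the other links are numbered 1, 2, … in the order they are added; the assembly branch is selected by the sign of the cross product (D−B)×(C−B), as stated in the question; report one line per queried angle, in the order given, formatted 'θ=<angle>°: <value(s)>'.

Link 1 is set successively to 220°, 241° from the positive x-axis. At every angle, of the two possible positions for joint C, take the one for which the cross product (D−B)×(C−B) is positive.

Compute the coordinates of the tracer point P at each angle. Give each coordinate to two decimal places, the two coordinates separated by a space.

A=(0,0), D=(4.00,0)
θ=220°: B = A + 4.00·(cos220°, sin220°) = (-3.0642, -2.5712)
θ=220°: |BD| = 7.5175
θ=220°: circle(B,5.00) ∩ circle(D,9.00): a=0.0341, h=4.9999
θ=220°:   candidates: C₊=(-4.7421,2.1389) cross=37.587; C₋=(-1.3220,-7.2578) cross=-37.587
θ=220°:   branch + wants cross > 0 → take C=(-4.7421,2.1389) (cross=37.587)
θ=220°: ex = (C−B)/|BC| = (-0.3356,0.9420); ey = (-0.9420,-0.3356)
θ=220°: P = B + -1.07·ex + -2.29·ey = (-0.5479,-2.8106)
θ=241°: B = A + 4.00·(cos241°, sin241°) = (-1.9392, -3.4985)
θ=241°: |BD| = 6.8930
θ=241°: circle(B,5.00) ∩ circle(D,9.00): a=-0.6156, h=4.9620
θ=241°:   candidates: C₊=(-4.9880,0.4645) cross=34.203; C₋=(0.0488,-8.0863) cross=-34.203
θ=241°:   branch + wants cross > 0 → take C=(-4.9880,0.4645) (cross=34.203)
θ=241°: ex = (C−B)/|BC| = (-0.6098,0.7926); ey = (-0.7926,-0.6098)
θ=241°: P = B + -1.07·ex + -2.29·ey = (0.5282,-2.9502)

θ=220°: -0.55 -2.81
θ=241°: 0.53 -2.95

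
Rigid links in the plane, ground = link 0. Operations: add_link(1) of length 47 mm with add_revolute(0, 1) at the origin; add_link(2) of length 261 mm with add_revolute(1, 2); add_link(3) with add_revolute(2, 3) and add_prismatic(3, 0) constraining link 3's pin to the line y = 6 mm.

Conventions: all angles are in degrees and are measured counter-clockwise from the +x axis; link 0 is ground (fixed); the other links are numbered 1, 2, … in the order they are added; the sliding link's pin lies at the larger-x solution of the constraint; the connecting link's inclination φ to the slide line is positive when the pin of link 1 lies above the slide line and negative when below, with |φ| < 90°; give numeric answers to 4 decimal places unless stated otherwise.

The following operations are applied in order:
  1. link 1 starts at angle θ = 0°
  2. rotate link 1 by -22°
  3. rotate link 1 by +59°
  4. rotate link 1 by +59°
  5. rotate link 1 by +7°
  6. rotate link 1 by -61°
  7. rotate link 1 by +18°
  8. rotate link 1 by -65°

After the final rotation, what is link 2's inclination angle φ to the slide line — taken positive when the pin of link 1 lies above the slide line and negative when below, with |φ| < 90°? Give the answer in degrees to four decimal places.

geometry: r = 47 mm, L = 261 mm, e = 6 mm; θ starts at 0°
rotate link 1 by -22°: θ ← 0° -22° = -22°
rotate link 1 by +59°: θ ← -22° +59° = 37°
rotate link 1 by +59°: θ ← 37° +59° = 96°
rotate link 1 by +7°: θ ← 96° +7° = 103°
rotate link 1 by -61°: θ ← 103° -61° = 42°
rotate link 1 by +18°: θ ← 42° +18° = 60°
rotate link 1 by -65°: θ ← 60° -65° = -5°
h = r sin θ − e = -4.096320 − 6 = -10.096320
sin φ = h / L = -10.096320 / 261 = -0.03868322
φ = arcsin(-0.03868322) = -2.216938°

-2.2169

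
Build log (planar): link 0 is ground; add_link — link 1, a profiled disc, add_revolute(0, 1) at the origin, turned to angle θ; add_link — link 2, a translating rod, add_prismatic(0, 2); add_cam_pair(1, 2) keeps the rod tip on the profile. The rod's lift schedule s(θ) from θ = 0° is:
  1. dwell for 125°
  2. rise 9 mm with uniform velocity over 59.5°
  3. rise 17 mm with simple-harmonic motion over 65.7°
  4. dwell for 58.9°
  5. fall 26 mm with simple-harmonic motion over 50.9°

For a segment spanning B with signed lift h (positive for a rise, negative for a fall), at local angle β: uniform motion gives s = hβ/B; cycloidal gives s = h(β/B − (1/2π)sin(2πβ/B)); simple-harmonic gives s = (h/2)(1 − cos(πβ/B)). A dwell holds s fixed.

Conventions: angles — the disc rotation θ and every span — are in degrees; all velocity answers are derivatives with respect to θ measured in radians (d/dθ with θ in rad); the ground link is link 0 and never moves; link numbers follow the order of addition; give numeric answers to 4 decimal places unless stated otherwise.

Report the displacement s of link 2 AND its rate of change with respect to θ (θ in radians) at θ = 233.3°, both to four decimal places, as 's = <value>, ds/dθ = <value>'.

seg 1 [0°–125°] dwell: s stays 0.0000
seg 2 [125°–184.5°] uniform, h=9: full span → s += 9 → s = 9.0000
seg 3 [184.5°–250.2°] simple-harmonic, h=17: θ=233.3° here. β=48.8, B=65.7. 17/2·(1 − cos(π·0.7428)) = 14.3724 → s = 23.3724
velocity in seg [184.5°–250.2°] (simple-harmonic), θ in radians: β = 48.8° = 0.8517 rad, B = 65.7° = 1.1467 rad; ds/dθ = (πh/(2B)) sin(πβ/B) = (π·17/(2·1.1467)) sin(π·0.7428) = 16.836606 mm/rad

s = 23.3724, ds/dθ = 16.8366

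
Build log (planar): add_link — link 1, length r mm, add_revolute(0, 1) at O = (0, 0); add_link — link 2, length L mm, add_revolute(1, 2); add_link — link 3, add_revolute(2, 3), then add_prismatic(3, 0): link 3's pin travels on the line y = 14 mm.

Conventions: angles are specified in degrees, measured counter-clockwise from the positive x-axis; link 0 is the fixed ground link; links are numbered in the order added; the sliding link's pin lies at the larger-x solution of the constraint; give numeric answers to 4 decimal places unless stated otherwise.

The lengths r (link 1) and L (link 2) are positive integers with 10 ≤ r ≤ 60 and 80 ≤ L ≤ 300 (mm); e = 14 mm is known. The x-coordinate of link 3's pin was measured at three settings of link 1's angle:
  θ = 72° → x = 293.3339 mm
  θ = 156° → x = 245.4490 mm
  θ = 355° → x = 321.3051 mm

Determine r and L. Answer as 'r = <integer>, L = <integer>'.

constraint per measurement: (x − r cos θ)² + (r sin θ − e)² = L²
subtracting the θ₁ and θ₂ equations cancels the r² and L² terms:
r = (x₁² − x₂²) / (2[(x₁cos θ₁ + e sin θ₁) − (x₂cos θ₂ + e sin θ₂)]) = 40.0000 → r = 40
L² = (x₁ − r cos θ₁)² + (r sin θ₁ − e)² = 79523.9808 → L = 282.0000 → L = 282
check at θ₃=355°: x = 321.3051 (printed 321.3051) ✓

r = 40, L = 282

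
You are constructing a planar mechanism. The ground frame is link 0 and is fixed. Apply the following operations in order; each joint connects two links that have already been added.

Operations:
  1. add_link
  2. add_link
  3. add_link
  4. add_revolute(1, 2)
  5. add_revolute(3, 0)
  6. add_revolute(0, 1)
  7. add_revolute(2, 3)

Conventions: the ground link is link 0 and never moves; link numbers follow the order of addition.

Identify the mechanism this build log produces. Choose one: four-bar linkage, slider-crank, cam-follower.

links: 4 (incl. ground); joints: 4 revolute, 0 prismatic, 0 higher (cam) pair, forming one closed loop
4 links in a single 4R loop → four-bar linkage

four-bar linkage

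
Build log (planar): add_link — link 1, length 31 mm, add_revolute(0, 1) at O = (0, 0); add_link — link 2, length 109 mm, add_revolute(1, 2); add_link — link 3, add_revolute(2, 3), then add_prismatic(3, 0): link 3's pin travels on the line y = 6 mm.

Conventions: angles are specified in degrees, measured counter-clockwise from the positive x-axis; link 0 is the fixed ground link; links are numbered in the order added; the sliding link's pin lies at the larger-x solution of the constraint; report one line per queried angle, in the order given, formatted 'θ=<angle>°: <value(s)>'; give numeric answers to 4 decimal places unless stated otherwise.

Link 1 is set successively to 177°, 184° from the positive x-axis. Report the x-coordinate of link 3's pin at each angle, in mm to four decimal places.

geometry: r = 31 mm, L = 109 mm, e = 6 mm
θ=177°: crank pin P = (r cos θ, r sin θ) = (-30.957516, 1.622415)
θ=177°: h = r sin θ − e = 1.622415 − 6 = -4.377585
θ=177°: x = r cos θ + √(L² − h²) = -30.957516 + 108.912060 = 77.954544
θ=184°: crank pin P = (r cos θ, r sin θ) = (-30.924486, -2.162451)
θ=184°: h = r sin θ − e = -2.162451 − 6 = -8.162451
θ=184°: x = r cos θ + √(L² − h²) = -30.924486 + 108.693948 = 77.769463

θ=177°: 77.9545
θ=184°: 77.7695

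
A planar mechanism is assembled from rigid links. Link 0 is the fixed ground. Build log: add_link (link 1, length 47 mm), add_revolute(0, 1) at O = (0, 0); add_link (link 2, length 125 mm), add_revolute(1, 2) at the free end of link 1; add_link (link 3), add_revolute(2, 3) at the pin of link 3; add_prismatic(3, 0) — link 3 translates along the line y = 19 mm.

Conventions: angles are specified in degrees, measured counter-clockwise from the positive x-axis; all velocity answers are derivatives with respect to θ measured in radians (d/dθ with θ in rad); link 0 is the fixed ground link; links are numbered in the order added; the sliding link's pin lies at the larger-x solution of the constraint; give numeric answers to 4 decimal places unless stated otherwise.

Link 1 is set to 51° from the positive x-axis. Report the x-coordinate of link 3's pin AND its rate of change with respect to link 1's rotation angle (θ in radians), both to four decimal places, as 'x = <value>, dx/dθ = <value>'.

geometry: r = 47 mm, L = 125 mm, e = 19 mm
crank pin P = (r cos θ, r sin θ) = (29.578058, 36.525860)
h = r sin θ − e = 36.525860 − 19 = 17.525860
x = r cos θ + √(L² − h²) = 29.578058 + 123.765279 = 153.343337
dx/dθ = −r sin θ − h·r cos θ/√(L² − h²) (θ in radians; h = 17.525860) = -40.714280

x = 153.3433, dx/dθ = -40.7143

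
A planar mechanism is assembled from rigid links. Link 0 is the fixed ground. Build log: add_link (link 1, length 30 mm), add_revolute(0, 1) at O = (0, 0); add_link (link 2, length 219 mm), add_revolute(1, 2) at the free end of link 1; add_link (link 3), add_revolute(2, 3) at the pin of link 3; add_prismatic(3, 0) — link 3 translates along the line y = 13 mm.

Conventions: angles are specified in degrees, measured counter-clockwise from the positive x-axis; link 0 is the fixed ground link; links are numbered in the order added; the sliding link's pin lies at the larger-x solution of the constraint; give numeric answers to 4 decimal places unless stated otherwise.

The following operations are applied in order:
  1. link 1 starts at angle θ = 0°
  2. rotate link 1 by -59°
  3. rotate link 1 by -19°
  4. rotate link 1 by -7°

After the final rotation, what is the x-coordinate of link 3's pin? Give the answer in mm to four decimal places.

geometry: r = 30 mm, L = 219 mm, e = 13 mm; θ starts at 0°
rotate link 1 by -59°: θ ← 0° -59° = -59°
rotate link 1 by -19°: θ ← -59° -19° = -78°
rotate link 1 by -7°: θ ← -78° -7° = -85°
crank pin P = (r cos θ, r sin θ) = (2.614672, -29.885841)
h = r sin θ − e = -29.885841 − 13 = -42.885841
x = r cos θ + √(L² − h²) = 2.614672 + 214.759877 = 217.374549

217.3745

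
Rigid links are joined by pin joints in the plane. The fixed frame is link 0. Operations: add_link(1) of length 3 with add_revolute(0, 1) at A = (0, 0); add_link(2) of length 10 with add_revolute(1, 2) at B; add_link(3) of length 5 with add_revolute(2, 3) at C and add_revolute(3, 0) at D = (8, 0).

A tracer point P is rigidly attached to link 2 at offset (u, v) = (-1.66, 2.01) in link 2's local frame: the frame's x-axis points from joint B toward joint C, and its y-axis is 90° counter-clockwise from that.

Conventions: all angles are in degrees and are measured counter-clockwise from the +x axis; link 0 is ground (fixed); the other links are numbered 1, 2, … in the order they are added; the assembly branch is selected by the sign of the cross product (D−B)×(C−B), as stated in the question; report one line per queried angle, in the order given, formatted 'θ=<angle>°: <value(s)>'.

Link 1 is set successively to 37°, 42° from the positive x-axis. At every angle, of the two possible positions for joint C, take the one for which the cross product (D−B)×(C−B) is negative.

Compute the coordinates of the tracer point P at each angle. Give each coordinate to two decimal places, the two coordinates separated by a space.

A=(0,0), D=(8.00,0)
θ=37°: B = A + 3.00·(cos37°, sin37°) = (2.3959, 1.8054)
θ=37°: |BD| = 5.8877
θ=37°: circle(B,10.00) ∩ circle(D,5.00): a=9.3130, h=3.6424
θ=37°:   candidates: C₊=(12.3772,2.4166) cross=21.446; C₋=(10.1433,-4.5173) cross=-21.446
θ=37°:   branch - wants cross < 0 → take C=(10.1433,-4.5173) (cross=-21.446)
θ=37°: ex = (C−B)/|BC| = (0.7747,-0.6323); ey = (0.6323,0.7747)
θ=37°: P = B + -1.66·ex + 2.01·ey = (2.3807,4.4123)
θ=42°: B = A + 3.00·(cos42°, sin42°) = (2.2294, 2.0074)
θ=42°: |BD| = 6.1098
θ=42°: circle(B,10.00) ∩ circle(D,5.00): a=9.1926, h=3.9365
θ=42°:   candidates: C₊=(12.2051,2.7051) cross=24.051; C₋=(9.6184,-4.7308) cross=-24.051
θ=42°:   branch - wants cross < 0 → take C=(9.6184,-4.7308) (cross=-24.051)
θ=42°: ex = (C−B)/|BC| = (0.7389,-0.6738); ey = (0.6738,0.7389)
θ=42°: P = B + -1.66·ex + 2.01·ey = (2.3573,4.6111)

θ=37°: 2.38 4.41
θ=42°: 2.36 4.61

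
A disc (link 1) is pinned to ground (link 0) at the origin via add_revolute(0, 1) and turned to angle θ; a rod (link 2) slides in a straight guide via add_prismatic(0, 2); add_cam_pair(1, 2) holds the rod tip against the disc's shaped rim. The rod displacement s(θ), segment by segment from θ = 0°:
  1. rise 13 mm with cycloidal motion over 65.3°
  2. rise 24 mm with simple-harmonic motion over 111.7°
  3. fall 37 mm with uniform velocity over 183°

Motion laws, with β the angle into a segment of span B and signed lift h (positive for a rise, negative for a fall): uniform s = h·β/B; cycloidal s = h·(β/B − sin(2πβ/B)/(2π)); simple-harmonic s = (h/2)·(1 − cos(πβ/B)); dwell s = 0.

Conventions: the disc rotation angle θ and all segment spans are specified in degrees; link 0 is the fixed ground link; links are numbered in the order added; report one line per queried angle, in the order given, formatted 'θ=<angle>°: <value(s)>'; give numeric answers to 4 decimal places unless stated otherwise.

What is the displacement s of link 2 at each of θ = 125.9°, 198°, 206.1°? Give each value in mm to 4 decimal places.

segment 1 (0° to 65.3°, cycloidal, h = 13) is passed completely: s = 0.0000 + (13) = 13.0000
θ = 125.9° falls in segment 2 (65.3° to 177°, simple-harmonic, h = 24): β = 125.9 − 65.3 = 60.6°, B = 111.7°; Δs = 24/2·(1 − cos(π·0.5425)) = 13.5984; s = 13.0000 + 13.5984 = 26.5984
segment 2 (65.3° to 177°, simple-harmonic, h = 24) is passed completely: s = 13.0000 + (24) = 37.0000
θ = 198° falls in segment 3 (177° to 360°, uniform, h = -37): β = 198 − 177 = 21°, B = 183°; Δs = -37·21/183 = -4.2459; s = 37.0000 − 4.2459 = 32.7541
θ = 206.1° falls in segment 3 (177° to 360°, uniform, h = -37): β = 206.1 − 177 = 29.1°, B = 183°; Δs = -37·29.1/183 = -5.8836; s = 37.0000 − 5.8836 = 31.1164

θ=125.9°: 26.5984
θ=198°: 32.7541
θ=206.1°: 31.1164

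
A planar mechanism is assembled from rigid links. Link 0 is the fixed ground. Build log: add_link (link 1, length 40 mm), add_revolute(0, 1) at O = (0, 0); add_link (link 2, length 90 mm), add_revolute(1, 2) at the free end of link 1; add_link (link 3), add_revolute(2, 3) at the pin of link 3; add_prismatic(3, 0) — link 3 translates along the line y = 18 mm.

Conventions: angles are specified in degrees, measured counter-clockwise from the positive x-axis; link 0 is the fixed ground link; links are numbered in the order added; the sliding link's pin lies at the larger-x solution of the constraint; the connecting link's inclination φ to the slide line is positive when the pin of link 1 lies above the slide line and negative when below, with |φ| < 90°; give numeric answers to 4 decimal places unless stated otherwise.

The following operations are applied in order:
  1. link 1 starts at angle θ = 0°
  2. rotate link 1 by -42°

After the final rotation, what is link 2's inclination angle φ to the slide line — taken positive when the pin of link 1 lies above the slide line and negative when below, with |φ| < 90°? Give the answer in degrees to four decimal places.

geometry: r = 40 mm, L = 90 mm, e = 18 mm; θ starts at 0°
rotate link 1 by -42°: θ ← 0° -42° = -42°
h = r sin θ − e = -26.765224 − 18 = -44.765224
sin φ = h / L = -44.765224 / 90 = -0.49739138
φ = arcsin(-0.49739138) = -29.827565°

-29.8276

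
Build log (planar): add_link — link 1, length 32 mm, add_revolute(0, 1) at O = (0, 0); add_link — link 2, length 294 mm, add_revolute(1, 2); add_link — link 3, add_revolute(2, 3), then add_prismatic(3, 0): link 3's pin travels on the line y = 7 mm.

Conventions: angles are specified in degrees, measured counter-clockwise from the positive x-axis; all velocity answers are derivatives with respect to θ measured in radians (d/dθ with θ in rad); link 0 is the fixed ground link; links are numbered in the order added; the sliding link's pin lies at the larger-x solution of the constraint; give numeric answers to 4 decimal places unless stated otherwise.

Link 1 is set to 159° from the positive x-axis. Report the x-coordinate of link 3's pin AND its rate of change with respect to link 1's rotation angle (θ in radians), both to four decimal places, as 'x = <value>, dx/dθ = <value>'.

geometry: r = 32 mm, L = 294 mm, e = 7 mm
crank pin P = (r cos θ, r sin θ) = (-29.874574, 11.467774)
h = r sin θ − e = 11.467774 − 7 = 4.467774
x = r cos θ + √(L² − h²) = -29.874574 + 293.966051 = 264.091477
dx/dθ = −r sin θ − h·r cos θ/√(L² − h²) (θ in radians; h = 4.467774) = -11.013733

x = 264.0915, dx/dθ = -11.0137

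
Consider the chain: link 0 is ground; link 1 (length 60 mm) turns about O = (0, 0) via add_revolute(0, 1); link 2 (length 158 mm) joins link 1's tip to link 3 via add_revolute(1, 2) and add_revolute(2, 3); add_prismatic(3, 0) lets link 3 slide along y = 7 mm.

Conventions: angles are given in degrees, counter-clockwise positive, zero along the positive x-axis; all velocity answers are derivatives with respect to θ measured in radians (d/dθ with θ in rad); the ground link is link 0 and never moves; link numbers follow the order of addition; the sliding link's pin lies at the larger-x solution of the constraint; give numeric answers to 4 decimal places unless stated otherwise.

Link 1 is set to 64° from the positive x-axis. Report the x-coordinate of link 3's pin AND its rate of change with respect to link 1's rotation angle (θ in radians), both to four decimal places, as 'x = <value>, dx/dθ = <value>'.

geometry: r = 60 mm, L = 158 mm, e = 7 mm
crank pin P = (r cos θ, r sin θ) = (26.302269, 53.927643)
h = r sin θ − e = 53.927643 − 7 = 46.927643
x = r cos θ + √(L² − h²) = 26.302269 + 150.870131 = 177.172400
dx/dθ = −r sin θ − h·r cos θ/√(L² − h²) (θ in radians; h = 46.927643) = -62.108874

x = 177.1724, dx/dθ = -62.1089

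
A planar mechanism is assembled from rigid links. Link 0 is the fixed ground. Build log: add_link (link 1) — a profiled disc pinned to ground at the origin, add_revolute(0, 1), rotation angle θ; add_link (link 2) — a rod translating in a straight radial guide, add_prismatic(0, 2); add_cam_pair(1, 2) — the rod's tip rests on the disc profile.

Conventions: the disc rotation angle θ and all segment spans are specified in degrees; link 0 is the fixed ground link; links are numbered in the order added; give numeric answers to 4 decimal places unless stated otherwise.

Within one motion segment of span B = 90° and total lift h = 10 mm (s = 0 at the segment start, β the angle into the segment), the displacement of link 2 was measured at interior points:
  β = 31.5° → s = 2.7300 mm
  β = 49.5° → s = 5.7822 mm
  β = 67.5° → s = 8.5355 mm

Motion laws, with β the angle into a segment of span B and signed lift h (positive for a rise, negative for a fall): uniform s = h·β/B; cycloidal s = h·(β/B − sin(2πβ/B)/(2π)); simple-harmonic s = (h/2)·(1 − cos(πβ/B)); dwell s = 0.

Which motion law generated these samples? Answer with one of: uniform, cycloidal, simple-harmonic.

candidates at β/B = r: uniform s = h·r (linear in β); cycloidal s = h·(r − sin(2πr)/(2π)); simple-harmonic s = (h/2)(1 − cos(πr))
β=31.5°: printed 2.7300 | uniform 3.5000, cycloidal 2.2124, simple-harmonic 2.7300
β=49.5°: printed 5.7822 | uniform 5.5000, cycloidal 5.9918, simple-harmonic 5.7822
β=67.5°: printed 8.5355 | uniform 7.5000, cycloidal 9.0915, simple-harmonic 8.5355
only one law matches every sample → simple-harmonic

simple-harmonic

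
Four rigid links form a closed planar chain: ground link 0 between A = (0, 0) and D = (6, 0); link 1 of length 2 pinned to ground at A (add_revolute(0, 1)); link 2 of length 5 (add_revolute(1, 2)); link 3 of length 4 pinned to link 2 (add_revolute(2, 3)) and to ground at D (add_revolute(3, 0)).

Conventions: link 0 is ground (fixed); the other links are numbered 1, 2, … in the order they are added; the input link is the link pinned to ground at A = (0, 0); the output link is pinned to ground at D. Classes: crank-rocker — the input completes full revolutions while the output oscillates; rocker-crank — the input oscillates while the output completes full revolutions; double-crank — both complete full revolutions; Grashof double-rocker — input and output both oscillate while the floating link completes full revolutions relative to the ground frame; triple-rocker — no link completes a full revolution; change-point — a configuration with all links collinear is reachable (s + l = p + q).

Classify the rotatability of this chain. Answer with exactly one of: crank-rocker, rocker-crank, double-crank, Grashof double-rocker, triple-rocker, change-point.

lengths: ground=6, input=2, coupler=5, output=4
sorted: s=2 (shortest), l=6 (longest), p+q=9
s + l = 8 vs p + q = 9
s + l < p + q (Grashof) with shortest = input link → crank-rocker

crank-rocker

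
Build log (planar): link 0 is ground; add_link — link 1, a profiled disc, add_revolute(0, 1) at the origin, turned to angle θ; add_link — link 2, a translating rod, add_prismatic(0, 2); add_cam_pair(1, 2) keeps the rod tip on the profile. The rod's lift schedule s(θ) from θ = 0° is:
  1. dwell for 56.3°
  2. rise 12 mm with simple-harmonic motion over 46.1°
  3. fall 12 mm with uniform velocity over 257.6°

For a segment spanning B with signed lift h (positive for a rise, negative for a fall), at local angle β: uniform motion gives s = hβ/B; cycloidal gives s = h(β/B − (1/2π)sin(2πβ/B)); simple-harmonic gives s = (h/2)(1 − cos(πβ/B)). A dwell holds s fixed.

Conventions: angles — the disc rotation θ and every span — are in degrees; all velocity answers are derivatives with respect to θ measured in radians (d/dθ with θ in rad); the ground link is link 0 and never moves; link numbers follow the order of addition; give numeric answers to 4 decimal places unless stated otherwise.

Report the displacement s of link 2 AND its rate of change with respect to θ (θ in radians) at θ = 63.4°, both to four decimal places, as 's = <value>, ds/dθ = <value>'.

seg 1 [0°–56.3°] dwell: s stays 0.0000
seg 2 [56.3°–102.4°] simple-harmonic, h=12: θ=63.4° here. β=7.1, B=46.1. 12/2·(1 − cos(π·0.1540)) = 0.6887 → s = 0.6887
velocity in seg [56.3°–102.4°] (simple-harmonic), θ in radians: β = 7.1° = 0.1239 rad, B = 46.1° = 0.8046 rad; ds/dθ = (πh/(2B)) sin(πβ/B) = (π·12/(2·0.8046)) sin(π·0.1540) = 10.898097 mm/rad

s = 0.6887, ds/dθ = 10.8981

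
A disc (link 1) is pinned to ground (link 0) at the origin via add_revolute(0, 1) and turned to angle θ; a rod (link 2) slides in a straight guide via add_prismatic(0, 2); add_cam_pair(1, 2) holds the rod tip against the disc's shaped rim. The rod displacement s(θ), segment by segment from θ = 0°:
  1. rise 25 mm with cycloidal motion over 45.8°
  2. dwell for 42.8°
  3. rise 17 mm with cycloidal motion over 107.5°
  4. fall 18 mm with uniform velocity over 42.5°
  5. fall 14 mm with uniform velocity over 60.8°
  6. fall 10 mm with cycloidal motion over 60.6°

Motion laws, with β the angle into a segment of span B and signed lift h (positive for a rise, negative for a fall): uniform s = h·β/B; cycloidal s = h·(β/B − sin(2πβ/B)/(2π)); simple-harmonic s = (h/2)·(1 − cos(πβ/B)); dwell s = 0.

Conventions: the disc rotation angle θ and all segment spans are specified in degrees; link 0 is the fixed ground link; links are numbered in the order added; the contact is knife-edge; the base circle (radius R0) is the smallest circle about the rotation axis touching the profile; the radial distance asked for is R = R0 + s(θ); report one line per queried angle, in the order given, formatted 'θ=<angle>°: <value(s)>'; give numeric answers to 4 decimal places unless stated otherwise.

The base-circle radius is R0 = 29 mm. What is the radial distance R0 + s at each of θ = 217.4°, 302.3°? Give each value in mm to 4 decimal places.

segment 1 (0° to 45.8°, cycloidal, h = 25) is passed completely: s = 0.0000 + (25) = 25.0000
segment 2 (45.8° to 88.6°, dwell): s unchanged at 25.0000
segment 3 (88.6° to 196.1°, cycloidal, h = 17) is passed completely: s = 25.0000 + (17) = 42.0000
θ = 217.4° falls in segment 4 (196.1° to 238.6°, uniform, h = -18): β = 217.4 − 196.1 = 21.3°, B = 42.5°; Δs = -18·21.3/42.5 = -9.0212; s = 42.0000 − 9.0212 = 32.9788
segment 4 (196.1° to 238.6°, uniform, h = -18) is passed completely: s = 42.0000 + (-18) = 24.0000
segment 5 (238.6° to 299.4°, uniform, h = -14) is passed completely: s = 24.0000 + (-14) = 10.0000
θ = 302.3° falls in segment 6 (299.4° to 360°, cycloidal, h = -10): β = 302.3 − 299.4 = 2.9°, B = 60.6°; Δs = -10·(0.0479 − sin(2π·0.0479)/(2π)) = -0.0072; s = 10.0000 − 0.0072 = 9.9928
θ=217.4°: R = R0 + s = 29 + 32.9788 = 61.9788
θ=302.3°: R = R0 + s = 29 + 9.9928 = 38.9928

θ=217.4°: 61.9788
θ=302.3°: 38.9928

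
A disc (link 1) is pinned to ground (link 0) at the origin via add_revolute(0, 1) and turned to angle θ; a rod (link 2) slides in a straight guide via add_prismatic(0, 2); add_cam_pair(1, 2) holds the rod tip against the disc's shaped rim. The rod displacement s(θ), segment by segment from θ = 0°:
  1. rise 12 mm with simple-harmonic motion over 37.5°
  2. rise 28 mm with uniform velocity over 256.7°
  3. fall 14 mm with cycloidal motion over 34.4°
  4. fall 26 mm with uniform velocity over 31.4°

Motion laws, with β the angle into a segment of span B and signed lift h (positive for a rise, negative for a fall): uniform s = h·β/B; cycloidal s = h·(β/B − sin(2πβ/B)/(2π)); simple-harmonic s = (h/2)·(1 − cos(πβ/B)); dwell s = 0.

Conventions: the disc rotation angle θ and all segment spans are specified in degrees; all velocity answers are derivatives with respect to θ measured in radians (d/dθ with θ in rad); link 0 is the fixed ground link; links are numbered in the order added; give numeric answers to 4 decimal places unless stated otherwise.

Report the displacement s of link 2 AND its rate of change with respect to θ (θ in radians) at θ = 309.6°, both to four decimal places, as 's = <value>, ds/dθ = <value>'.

segment 1 (0° to 37.5°, simple-harmonic, h = 12) is passed completely: s = 0.0000 + (12) = 12.0000
segment 2 (37.5° to 294.2°, uniform, h = 28) is passed completely: s = 12.0000 + (28) = 40.0000
θ = 309.6° falls in segment 3 (294.2° to 328.6°, cycloidal, h = -14): β = 309.6 − 294.2 = 15.4°, B = 34.4°; Δs = -14·(0.4477 − sin(2π·0.4477)/(2π)) = -5.5480; s = 40.0000 − 5.5480 = 34.4520
velocity in seg [294.2°–328.6°] (cycloidal), θ in radians: β = 15.4° = 0.2688 rad, B = 34.4° = 0.6004 rad; ds/dθ = (h/B)(1 − cos(2πβ/B)) = ((-14)/0.6004)(1 − cos(2π·0.4477)) = -45.387180 mm/rad

s = 34.4520, ds/dθ = -45.3872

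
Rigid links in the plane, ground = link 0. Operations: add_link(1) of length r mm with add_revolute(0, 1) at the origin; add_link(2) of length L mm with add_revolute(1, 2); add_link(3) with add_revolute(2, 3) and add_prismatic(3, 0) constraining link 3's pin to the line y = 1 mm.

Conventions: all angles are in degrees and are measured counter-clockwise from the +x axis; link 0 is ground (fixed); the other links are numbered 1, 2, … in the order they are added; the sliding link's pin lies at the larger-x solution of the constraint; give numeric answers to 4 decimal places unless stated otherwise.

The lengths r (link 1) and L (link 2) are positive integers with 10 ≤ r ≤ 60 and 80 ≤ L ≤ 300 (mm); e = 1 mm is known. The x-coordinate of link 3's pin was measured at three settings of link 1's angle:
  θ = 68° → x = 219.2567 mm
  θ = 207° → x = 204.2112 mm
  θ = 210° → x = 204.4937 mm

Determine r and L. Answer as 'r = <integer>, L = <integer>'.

constraint per measurement: (x − r cos θ)² + (r sin θ − e)² = L²
subtracting the θ₁ and θ₂ equations cancels the r² and L² terms:
r = (x₁² − x₂²) / (2[(x₁cos θ₁ + e sin θ₁) − (x₂cos θ₂ + e sin θ₂)]) = 12.0000 → r = 12
L² = (x₁ − r cos θ₁)² + (r sin θ₁ − e)² = 46225.0080 → L = 215.0000 → L = 215
check at θ₃=210°: x = 204.4937 (printed 204.4937) ✓

r = 12, L = 215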